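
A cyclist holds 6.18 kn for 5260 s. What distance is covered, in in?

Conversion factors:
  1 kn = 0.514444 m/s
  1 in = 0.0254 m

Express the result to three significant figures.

6.18 kn × 0.514444 → 3.17926 m/s
d = v × t = 3.17926 m/s × 5260 s = 16722.9 m
16722.9 m ÷ (0.0254 m/in) = 658382 in

6.58×10⁵ in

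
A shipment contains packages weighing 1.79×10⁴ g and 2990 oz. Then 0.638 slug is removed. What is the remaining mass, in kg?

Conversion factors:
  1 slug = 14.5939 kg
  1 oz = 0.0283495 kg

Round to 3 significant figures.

93.4 kg

1.79×10⁴ g × 0.001 = 17.9 kg
2990 oz × 0.0283495 = 84.765 kg
0.638 slug × 14.5939 = 9.31091 kg
Result: 17.9 + 84.765 − 9.31091 = 93.3541 kg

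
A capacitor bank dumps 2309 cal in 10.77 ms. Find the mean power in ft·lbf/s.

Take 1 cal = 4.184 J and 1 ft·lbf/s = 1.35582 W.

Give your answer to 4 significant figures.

2309 cal × 4.184 = 9660.86 J
10.77 ms × 0.001 = 0.01077 s
P = E / t = 9660.86 J / 0.01077 s = 897016 W
897016 W ÷ (1.35582 W/ft·lbf/s) = 661604 ft·lbf/s

6.616×10⁵ ft·lbf/s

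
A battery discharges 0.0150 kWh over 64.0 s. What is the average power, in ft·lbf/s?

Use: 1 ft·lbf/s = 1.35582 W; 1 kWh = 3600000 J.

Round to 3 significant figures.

622 ft·lbf/s

0.0150 kWh × 3600000 → 54000 J
P = E / t = 54000 J / 64 s = 843.75 W
843.75 W ÷ (1.35582 W/ft·lbf/s) = 622.317 ft·lbf/s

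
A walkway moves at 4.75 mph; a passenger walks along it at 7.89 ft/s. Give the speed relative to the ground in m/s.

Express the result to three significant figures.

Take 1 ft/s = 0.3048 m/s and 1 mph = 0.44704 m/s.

4.53 m/s

4.75 mph × 0.44704 = 2.12344 m/s
7.89 ft/s × 0.3048 = 2.40487 m/s
Sum: 2.12344 + 2.40487 = 4.52831 m/s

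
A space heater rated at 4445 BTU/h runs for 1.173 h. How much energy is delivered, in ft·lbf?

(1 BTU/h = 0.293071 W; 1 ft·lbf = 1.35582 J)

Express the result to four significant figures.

4.057×10⁶ ft·lbf

4445 BTU/h × 0.293071 → 1302.7 W
1.173 h × 3600 → 4222.8 s
E = P × t = 1302.7 W × 4222.8 s = 5.50104×10⁶ J
5.50104×10⁶ J ÷ (1.35582 J/ft·lbf) = 4.05735×10⁶ ft·lbf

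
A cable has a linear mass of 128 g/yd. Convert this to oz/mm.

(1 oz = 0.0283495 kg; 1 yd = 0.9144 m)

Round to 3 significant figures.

128 g/yd × 0.001 kg/g ÷ 0.9144 m/yd = 0.139983 kg/m
0.139983 kg/m ÷ 0.0283495 kg/oz × 0.001 m/mm = 0.00493776 oz/mm

0.00494 oz/mm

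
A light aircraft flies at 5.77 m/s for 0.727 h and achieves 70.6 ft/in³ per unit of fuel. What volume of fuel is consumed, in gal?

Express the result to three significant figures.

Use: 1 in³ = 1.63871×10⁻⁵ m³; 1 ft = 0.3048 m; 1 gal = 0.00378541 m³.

3.04 gal

0.727 h → 2617.2 s
d = v × t = 5.77 × 2617.2 = 15101.2 m
70.6 ft/in³ → 1.31316×10⁶ m/m³
V = d / (distance per unit fuel) = 15101.2 / 1.31316×10⁶ = 0.0114999 m³
In gal: 0.0114999 / 0.00378541 = 3.03795 gal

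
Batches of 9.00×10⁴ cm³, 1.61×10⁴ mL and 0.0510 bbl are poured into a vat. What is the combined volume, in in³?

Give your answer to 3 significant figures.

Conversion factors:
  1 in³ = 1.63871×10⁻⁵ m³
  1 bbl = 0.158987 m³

6970 in³

9.00×10⁴ cm³ × 10⁻⁶ = 0.09 m³
1.61×10⁴ mL × 10⁻⁶ = 0.0161 m³
0.0510 bbl × 0.158987 = 0.00810834 m³
Sum: 0.09 + 0.0161 + 0.00810834 = 0.114208 m³
In in³: 0.114208 / 1.63871×10⁻⁵ = 6969.38 in³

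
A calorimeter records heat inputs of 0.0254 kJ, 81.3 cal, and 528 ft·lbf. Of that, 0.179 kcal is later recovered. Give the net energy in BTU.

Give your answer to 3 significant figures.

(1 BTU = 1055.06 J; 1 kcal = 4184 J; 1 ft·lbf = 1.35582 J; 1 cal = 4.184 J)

0.315 BTU

0.0254 kJ × 1000 → 25.4 J
81.3 cal × 4.184 → 340.159 J
528 ft·lbf × 1.35582 → 715.873 J
0.179 kcal × 4184 → 748.936 J
Result: 25.4 + 340.159 + 715.873 − 748.936 = 332.496 J
In BTU: 332.496 / 1055.06 = 0.315144 BTU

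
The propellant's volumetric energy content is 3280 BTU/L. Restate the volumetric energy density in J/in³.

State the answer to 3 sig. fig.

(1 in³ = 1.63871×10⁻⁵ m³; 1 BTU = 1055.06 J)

5.67×10⁴ J/in³

3280 BTU/L × 1055.06 J/BTU ÷ 0.001 m³/L = 3.4606×10⁹ J/m³
3.4606×10⁹ J/m³ × 1.63871×10⁻⁵ m³/in³ = 56709.2 J/in³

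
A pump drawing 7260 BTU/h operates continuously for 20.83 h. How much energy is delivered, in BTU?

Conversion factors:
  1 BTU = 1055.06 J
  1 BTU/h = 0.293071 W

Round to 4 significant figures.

1.512×10⁵ BTU

7260 BTU/h × 0.293071 → 2127.7 W
20.83 h × 3600 → 74988 s
E = P × t = 2127.7 W × 74988 s = 1.59552×10⁸ J
1.59552×10⁸ J ÷ (1055.06 J/BTU) = 151226 BTU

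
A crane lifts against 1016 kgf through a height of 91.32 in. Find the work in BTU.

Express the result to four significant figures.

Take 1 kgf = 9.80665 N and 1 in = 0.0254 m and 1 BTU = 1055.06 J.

21.90 BTU

1016 kgf × 9.80665 → 9963.56 N
91.32 in × 0.0254 → 2.31953 m
W = F × d = 9963.56 N × 2.31953 m = 23110.8 J
23110.8 J ÷ (1055.06 J/BTU) = 21.9047 BTU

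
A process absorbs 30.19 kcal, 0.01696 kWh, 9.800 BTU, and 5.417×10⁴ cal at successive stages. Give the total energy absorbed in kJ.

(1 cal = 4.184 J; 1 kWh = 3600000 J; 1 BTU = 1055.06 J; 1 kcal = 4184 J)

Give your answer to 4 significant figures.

30.19 kcal × 4184 = 126315 J
0.01696 kWh × 3600000 = 61056 J
9.800 BTU × 1055.06 = 10339.6 J
5.417×10⁴ cal × 4.184 = 226647 J
Sum: 126315 + 61056 + 10339.6 + 226647 = 424358 J
In kJ: 424358 / 1000 = 424.358 kJ

424.4 kJ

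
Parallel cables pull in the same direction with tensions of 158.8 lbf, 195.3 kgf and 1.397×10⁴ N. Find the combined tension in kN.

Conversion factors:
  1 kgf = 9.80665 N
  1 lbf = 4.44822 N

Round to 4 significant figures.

16.59 kN

158.8 lbf × 4.44822 → 706.377 N
195.3 kgf × 9.80665 → 1915.24 N
1.397×10⁴ N (already N)
Total: 706.377 + 1915.24 + 13970 = 16591.6 N
In kN: 16591.6 / 1000 = 16.5916 kN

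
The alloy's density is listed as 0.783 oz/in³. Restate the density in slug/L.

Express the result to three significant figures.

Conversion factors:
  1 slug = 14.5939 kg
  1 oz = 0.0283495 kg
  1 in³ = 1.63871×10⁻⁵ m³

0.0928 slug/L

0.783 oz/in³ × 0.0283495 kg/oz ÷ 1.63871×10⁻⁵ m³/in³ = 1354.58 kg/m³
1354.58 kg/m³ ÷ 14.5939 kg/slug × 0.001 m³/L = 0.0928182 slug/L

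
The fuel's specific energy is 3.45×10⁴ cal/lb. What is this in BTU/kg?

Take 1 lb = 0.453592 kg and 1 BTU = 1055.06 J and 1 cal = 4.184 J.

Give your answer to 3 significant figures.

3.45×10⁴ cal/lb × 4.184 J/cal ÷ 0.453592 kg/lb = 318233 J/kg
318233 J/kg ÷ 1055.06 J/BTU = 301.625 BTU/kg

302 BTU/kg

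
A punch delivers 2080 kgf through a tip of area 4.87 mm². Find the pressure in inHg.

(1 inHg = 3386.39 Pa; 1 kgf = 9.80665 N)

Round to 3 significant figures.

1.24×10⁶ inHg

2080 kgf × 9.80665 → 20397.8 N
4.87 mm² × 10⁻⁶ → 4.87×10⁻⁶ m²
P = F / A = 20397.8 N / 4.87×10⁻⁶ m² = 4.18846×10⁹ Pa
4.18846×10⁹ Pa ÷ (3386.39 Pa/inHg) = 1.23685×10⁶ inHg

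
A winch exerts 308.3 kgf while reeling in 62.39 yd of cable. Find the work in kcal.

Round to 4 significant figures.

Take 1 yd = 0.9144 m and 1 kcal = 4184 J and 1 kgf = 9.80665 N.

308.3 kgf × 9.80665 = 3023.39 N
62.39 yd × 0.9144 = 57.0494 m
W = F × d = 3023.39 N × 57.0494 m = 172483 J
172483 J ÷ (4184 J/kcal) = 41.2244 kcal

41.22 kcal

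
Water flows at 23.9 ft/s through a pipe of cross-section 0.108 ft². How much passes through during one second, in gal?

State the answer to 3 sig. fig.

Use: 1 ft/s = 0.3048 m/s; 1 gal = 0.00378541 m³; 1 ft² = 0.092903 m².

19.3 gal

23.9 ft/s × 0.3048 = 7.28472 m/s
0.108 ft² × 0.092903 = 0.0100335 m²
V = v × A × t = 7.28472 m/s × 0.0100335 m² × 1 s = 0.0730912 m³
0.0730912 m³ ÷ (0.00378541 m³/gal) = 19.3087 gal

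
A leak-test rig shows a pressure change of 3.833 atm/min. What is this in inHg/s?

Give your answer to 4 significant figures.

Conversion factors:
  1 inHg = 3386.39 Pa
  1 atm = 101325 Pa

3.833 atm/min × 101325 Pa/atm ÷ 60 s/min = 6472.98 Pa/s
6472.98 Pa/s ÷ 3386.39 Pa/inHg = 1.91147 inHg/s

1.911 inHg/s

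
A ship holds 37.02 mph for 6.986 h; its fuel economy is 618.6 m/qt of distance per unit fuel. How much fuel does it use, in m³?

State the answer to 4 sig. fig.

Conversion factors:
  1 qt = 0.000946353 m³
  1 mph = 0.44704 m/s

37.02 mph → 16.5494 m/s
6.986 h → 25149.6 s
d = v × t = 16.5494 × 25149.6 = 416211 m
618.6 m/qt → 653667 m/m³
V = d / (distance per unit fuel) = 416211 / 653667 = 0.636732 m³

0.6367 m³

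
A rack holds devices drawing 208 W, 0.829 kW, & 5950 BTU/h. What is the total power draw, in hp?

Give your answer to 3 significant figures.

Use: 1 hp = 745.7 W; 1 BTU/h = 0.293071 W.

3.73 hp

208 W (already W)
0.829 kW × 1000 → 829 W
5950 BTU/h × 0.293071 → 1743.77 W
Total: 208 + 829 + 1743.77 = 2780.77 W
In hp: 2780.77 / 745.7 = 3.72907 hp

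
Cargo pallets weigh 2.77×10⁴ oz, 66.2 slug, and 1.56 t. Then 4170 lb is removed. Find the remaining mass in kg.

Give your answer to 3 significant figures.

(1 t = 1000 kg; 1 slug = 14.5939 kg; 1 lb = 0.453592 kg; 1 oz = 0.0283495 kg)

2.77×10⁴ oz × 0.0283495 → 785.281 kg
66.2 slug × 14.5939 → 966.116 kg
1.56 t × 1000 → 1560 kg
4170 lb × 0.453592 → 1891.48 kg
Net: 785.281 + 966.116 + 1560 − 1891.48 = 1419.92 kg

1420 kg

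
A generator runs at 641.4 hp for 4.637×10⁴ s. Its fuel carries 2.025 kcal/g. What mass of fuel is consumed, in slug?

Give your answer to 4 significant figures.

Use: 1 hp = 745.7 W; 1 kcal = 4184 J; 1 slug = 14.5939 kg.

179.4 slug

641.4 hp → 478292 W
E = P × t = 478292 × 46370 = 2.21784×10¹⁰ J
2.025 kcal/g → 8.4726×10⁶ J/kg
m = E / e_s = 2.21784×10¹⁰ / 8.4726×10⁶ = 2617.66 kg
In slug: 2617.66 / 14.5939 = 179.367 slug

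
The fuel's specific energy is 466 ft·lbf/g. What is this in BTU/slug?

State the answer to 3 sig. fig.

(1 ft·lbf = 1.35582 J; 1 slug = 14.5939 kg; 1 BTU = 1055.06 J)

466 ft·lbf/g × 1.35582 J/ft·lbf ÷ 0.001 kg/g = 631812 J/kg
631812 J/kg ÷ 1055.06 J/BTU × 14.5939 kg/slug = 8739.41 BTU/slug

8740 BTU/slug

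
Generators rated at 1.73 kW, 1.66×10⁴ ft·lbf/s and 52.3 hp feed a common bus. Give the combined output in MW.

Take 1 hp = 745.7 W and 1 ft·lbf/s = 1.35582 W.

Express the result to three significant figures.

0.0632 MW

1.73 kW × 1000 → 1730 W
1.66×10⁴ ft·lbf/s × 1.35582 → 22506.6 W
52.3 hp × 745.7 → 39000.1 W
Total: 1730 + 22506.6 + 39000.1 = 63236.7 W
In MW: 63236.7 / 1000000 = 0.0632367 MW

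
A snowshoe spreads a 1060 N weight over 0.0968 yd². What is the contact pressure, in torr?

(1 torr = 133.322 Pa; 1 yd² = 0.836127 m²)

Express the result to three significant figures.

0.0968 yd² × 0.836127 = 0.0809371 m²
P = F / A = 1060 N / 0.0809371 m² = 13096.6 Pa
13096.6 Pa ÷ (133.322 Pa/torr) = 98.2328 torr

98.2 torr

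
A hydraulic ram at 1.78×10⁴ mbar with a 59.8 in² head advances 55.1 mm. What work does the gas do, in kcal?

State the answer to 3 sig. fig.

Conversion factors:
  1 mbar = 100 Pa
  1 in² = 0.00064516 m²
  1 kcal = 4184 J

1.78×10⁴ mbar → 1.78×10⁶ Pa
59.8 in² → 0.0385806 m²
F = P × A = 1.78×10⁶ × 0.0385806 = 68673.5 N
55.1 mm → 0.0551 m
W = F × d = 68673.5 × 0.0551 = 3783.91 J
In kcal: 3783.91 / 4184 = 0.904376 kcal

0.904 kcal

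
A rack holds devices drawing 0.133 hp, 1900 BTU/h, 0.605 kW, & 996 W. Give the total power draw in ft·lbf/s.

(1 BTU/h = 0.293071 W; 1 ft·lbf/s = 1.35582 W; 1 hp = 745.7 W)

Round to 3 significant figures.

1660 ft·lbf/s

0.133 hp × 745.7 = 99.1781 W
1900 BTU/h × 0.293071 = 556.835 W
0.605 kW × 1000 = 605 W
996 W (already W)
Total: 99.1781 + 556.835 + 605 + 996 = 2257.01 W
In ft·lbf/s: 2257.01 / 1.35582 = 1664.68 ft·lbf/s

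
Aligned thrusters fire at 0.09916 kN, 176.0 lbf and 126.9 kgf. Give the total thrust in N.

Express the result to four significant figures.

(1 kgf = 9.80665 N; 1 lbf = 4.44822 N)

2127 N

0.09916 kN × 1000 = 99.16 N
176.0 lbf × 4.44822 = 782.887 N
126.9 kgf × 9.80665 = 1244.46 N
Total: 99.16 + 782.887 + 1244.46 = 2126.51 N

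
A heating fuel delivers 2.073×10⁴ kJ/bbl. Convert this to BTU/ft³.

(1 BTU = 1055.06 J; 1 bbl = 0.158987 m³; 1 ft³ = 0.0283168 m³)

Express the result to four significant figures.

3499 BTU/ft³

2.073×10⁴ kJ/bbl × 1000 J/kJ ÷ 0.158987 m³/bbl = 1.30388×10⁸ J/m³
1.30388×10⁸ J/m³ ÷ 1055.06 J/BTU × 0.0283168 m³/ft³ = 3499.49 BTU/ft³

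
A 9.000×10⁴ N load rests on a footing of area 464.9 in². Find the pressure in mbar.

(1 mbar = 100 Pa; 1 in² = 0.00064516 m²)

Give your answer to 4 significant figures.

464.9 in² × 0.00064516 = 0.299935 m²
P = F / A = 90000 N / 0.299935 m² = 300065 Pa
300065 Pa ÷ (100 Pa/mbar) = 3000.65 mbar

3001 mbar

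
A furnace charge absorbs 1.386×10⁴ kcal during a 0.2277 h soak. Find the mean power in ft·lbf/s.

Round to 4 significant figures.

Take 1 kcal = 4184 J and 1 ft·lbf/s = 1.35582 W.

1.386×10⁴ kcal × 4184 → 5.79902×10⁷ J
0.2277 h × 3600 → 819.72 s
P = E / t = 5.79902×10⁷ J / 819.72 s = 70743.9 W
70743.9 W ÷ (1.35582 W/ft·lbf/s) = 52177.9 ft·lbf/s

5.218×10⁴ ft·lbf/s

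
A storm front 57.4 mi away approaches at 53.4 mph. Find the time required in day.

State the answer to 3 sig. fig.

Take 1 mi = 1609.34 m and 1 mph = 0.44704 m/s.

0.0448 day

57.4 mi × 1609.34 → 92376.1 m
53.4 mph × 0.44704 → 23.8719 m/s
t = d / v = 92376.1 m / 23.8719 m/s = 3869.66 s
3869.66 s ÷ (86400 s/day) = 0.0447877 day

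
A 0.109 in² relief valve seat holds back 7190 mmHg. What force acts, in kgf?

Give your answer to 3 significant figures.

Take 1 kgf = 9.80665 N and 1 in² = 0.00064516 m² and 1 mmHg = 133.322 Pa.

7190 mmHg × 133.322 = 958585 Pa
0.109 in² × 0.00064516 = 7.03224×10⁻⁵ m²
F = P × A = 958585 Pa × 7.03224×10⁻⁵ m² = 67.41 N
67.41 N ÷ (9.80665 N/kgf) = 6.87391 kgf

6.87 kgf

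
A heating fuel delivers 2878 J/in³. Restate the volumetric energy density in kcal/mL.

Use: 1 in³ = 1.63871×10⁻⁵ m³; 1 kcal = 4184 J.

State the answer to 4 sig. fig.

2878 J/in³ ÷ 1.63871×10⁻⁵ m³/in³ = 1.75626×10⁸ J/m³
1.75626×10⁸ J/m³ ÷ 4184 J/kcal × 10⁻⁶ m³/mL = 0.0419756 kcal/mL

0.04198 kcal/mL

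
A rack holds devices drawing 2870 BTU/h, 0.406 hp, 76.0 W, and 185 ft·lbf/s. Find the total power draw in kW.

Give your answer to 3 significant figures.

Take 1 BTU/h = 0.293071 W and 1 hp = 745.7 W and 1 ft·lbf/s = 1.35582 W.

2870 BTU/h × 0.293071 → 841.114 W
0.406 hp × 745.7 → 302.754 W
76.0 W (already W)
185 ft·lbf/s × 1.35582 → 250.827 W
Total: 841.114 + 302.754 + 76 + 250.827 = 1470.7 W
In kW: 1470.7 / 1000 = 1.4707 kW

1.47 kW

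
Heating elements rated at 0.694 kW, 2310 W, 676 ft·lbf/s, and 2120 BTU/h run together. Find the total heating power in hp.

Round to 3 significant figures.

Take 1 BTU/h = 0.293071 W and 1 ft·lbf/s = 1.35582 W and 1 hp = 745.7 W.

6.09 hp

0.694 kW × 1000 → 694 W
2310 W (already W)
676 ft·lbf/s × 1.35582 → 916.534 W
2120 BTU/h × 0.293071 → 621.311 W
Total: 694 + 2310 + 916.534 + 621.311 = 4541.84 W
In hp: 4541.84 / 745.7 = 6.09071 hp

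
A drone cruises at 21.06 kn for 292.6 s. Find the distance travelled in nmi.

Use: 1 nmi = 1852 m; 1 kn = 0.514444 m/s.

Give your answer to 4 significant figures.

21.06 kn × 0.514444 = 10.8342 m/s
d = v × t = 10.8342 m/s × 292.6 s = 3170.09 m
3170.09 m ÷ (1852 m/nmi) = 1.71171 nmi

1.712 nmi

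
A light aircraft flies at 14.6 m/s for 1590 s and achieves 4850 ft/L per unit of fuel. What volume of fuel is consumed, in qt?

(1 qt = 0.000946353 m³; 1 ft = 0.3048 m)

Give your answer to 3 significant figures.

16.6 qt

d = v × t = 14.6 × 1590 = 23214 m
4850 ft/L → 1.47828×10⁶ m/m³
V = d / (distance per unit fuel) = 23214 / 1.47828×10⁶ = 0.0157034 m³
In qt: 0.0157034 / 0.000946353 = 16.5936 qt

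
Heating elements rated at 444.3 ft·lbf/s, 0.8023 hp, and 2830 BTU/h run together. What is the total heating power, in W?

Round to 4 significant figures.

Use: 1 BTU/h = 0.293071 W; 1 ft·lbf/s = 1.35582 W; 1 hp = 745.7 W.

444.3 ft·lbf/s × 1.35582 = 602.391 W
0.8023 hp × 745.7 = 598.275 W
2830 BTU/h × 0.293071 = 829.391 W
Combined: 602.391 + 598.275 + 829.391 = 2030.06 W

2030 W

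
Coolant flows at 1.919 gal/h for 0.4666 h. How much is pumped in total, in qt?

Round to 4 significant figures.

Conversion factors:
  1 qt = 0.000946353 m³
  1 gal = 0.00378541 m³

3.582 qt

1.919 gal/h → 2.01783×10⁻⁶ m³/s
0.4666 h → 1679.76 s
V = Q × t = 2.01783×10⁻⁶ × 1679.76 = 0.00338947 m³
In qt: 0.00338947 / 0.000946353 = 3.58161 qt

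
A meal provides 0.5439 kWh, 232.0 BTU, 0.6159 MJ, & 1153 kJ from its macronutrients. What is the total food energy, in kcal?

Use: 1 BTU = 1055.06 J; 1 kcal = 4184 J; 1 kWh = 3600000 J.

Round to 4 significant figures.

0.5439 kWh × 3600000 = 1.95804×10⁶ J
232.0 BTU × 1055.06 = 244774 J
0.6159 MJ × 1000000 = 615900 J
1153 kJ × 1000 = 1.153×10⁶ J
Combined: 1.95804×10⁶ + 244774 + 615900 + 1.153×10⁶ = 3.97171×10⁶ J
In kcal: 3.97171×10⁶ / 4184 = 949.261 kcal

949.3 kcal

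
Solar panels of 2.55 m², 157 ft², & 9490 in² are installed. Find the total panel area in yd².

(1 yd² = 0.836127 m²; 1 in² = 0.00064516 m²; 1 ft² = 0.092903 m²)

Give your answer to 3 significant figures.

27.8 yd²

2.55 m² (already m²)
157 ft² × 0.092903 = 14.5858 m²
9490 in² × 0.00064516 = 6.12257 m²
Sum: 2.55 + 14.5858 + 6.12257 = 23.2584 m²
In yd²: 23.2584 / 0.836127 = 27.8168 yd²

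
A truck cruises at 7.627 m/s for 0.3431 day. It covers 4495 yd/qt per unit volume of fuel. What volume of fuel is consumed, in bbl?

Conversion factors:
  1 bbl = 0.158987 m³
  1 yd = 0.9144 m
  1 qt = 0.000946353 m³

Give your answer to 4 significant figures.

0.3274 bbl

0.3431 day → 29643.8 s
d = v × t = 7.627 × 29643.8 = 226093 m
4495 yd/qt → 4.34323×10⁶ m/m³
V = d / (distance per unit fuel) = 226093 / 4.34323×10⁶ = 0.0520564 m³
In bbl: 0.0520564 / 0.158987 = 0.327426 bbl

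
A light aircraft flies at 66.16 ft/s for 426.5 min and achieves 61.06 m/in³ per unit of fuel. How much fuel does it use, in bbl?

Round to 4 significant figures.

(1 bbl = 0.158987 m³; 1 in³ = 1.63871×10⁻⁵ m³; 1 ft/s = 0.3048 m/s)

66.16 ft/s → 20.1656 m/s
426.5 min → 25590 s
d = v × t = 20.1656 × 25590 = 516038 m
61.06 m/in³ → 3.7261×10⁶ m/m³
V = d / (distance per unit fuel) = 516038 / 3.7261×10⁶ = 0.138493 m³
In bbl: 0.138493 / 0.158987 = 0.871096 bbl

0.8711 bbl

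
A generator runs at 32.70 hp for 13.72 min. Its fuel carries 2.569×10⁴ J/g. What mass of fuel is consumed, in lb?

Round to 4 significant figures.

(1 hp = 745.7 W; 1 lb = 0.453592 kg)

1.723 lb

32.70 hp → 24384.4 W
13.72 min → 823.2 s
E = P × t = 24384.4 × 823.2 = 2.00732×10⁷ J
2.569×10⁴ J/g → 2.569×10⁷ J/kg
m = E / e_s = 2.00732×10⁷ / 2.569×10⁷ = 0.781362 kg
In lb: 0.781362 / 0.453592 = 1.72261 lb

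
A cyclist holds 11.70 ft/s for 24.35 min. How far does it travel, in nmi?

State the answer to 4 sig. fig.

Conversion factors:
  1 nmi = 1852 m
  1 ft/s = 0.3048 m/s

11.70 ft/s × 0.3048 → 3.56616 m/s
24.35 min × 60 → 1461 s
d = v × t = 3.56616 m/s × 1461 s = 5210.16 m
5210.16 m ÷ (1852 m/nmi) = 2.81326 nmi

2.813 nmi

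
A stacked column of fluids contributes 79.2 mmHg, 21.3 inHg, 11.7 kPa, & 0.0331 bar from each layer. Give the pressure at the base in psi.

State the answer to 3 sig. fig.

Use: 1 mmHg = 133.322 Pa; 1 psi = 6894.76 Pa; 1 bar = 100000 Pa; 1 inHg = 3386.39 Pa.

79.2 mmHg × 133.322 = 10559.1 Pa
21.3 inHg × 3386.39 = 72130.1 Pa
11.7 kPa × 1000 = 11700 Pa
0.0331 bar × 100000 = 3310 Pa
Combined: 10559.1 + 72130.1 + 11700 + 3310 = 97699.2 Pa
In psi: 97699.2 / 6894.76 = 14.1701 psi

14.2 psi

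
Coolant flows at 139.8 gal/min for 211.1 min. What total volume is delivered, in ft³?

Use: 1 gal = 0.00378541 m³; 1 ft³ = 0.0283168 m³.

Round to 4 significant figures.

3945 ft³

139.8 gal/min → 0.00882001 m³/s
211.1 min → 12666 s
V = Q × t = 0.00882001 × 12666 = 111.714 m³
In ft³: 111.714 / 0.0283168 = 3945.15 ft³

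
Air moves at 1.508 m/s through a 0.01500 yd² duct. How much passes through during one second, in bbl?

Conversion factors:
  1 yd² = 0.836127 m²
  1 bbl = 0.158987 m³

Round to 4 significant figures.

0.1190 bbl

0.01500 yd² × 0.836127 = 0.0125419 m²
V = v × A × t = 1.508 m/s × 0.0125419 m² × 1 s = 0.0189132 m³
0.0189132 m³ ÷ (0.158987 m³/bbl) = 0.118961 bbl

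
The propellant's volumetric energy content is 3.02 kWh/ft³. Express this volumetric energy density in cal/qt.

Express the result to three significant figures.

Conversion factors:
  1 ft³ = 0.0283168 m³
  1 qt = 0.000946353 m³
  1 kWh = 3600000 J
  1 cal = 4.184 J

3.02 kWh/ft³ × 3600000 J/kWh ÷ 0.0283168 m³/ft³ = 3.83942×10⁸ J/m³
3.83942×10⁸ J/m³ ÷ 4.184 J/cal × 0.000946353 m³/qt = 86841.5 cal/qt

8.68×10⁴ cal/qt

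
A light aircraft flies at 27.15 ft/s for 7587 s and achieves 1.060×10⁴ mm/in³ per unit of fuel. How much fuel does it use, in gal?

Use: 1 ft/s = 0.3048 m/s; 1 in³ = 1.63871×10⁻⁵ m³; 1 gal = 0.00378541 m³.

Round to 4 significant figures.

25.64 gal

27.15 ft/s → 8.27532 m/s
d = v × t = 8.27532 × 7587 = 62784.9 m
1.060×10⁴ mm/in³ → 646850 m/m³
V = d / (distance per unit fuel) = 62784.9 / 646850 = 0.0970625 m³
In gal: 0.0970625 / 0.00378541 = 25.6412 gal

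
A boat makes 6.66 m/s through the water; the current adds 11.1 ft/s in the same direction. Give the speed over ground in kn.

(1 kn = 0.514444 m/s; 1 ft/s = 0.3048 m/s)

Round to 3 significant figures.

6.66 m/s (already m/s)
11.1 ft/s × 0.3048 → 3.38328 m/s
Combined: 6.66 + 3.38328 = 10.0433 m/s
In kn: 10.0433 / 0.514444 = 19.5226 kn

19.5 kn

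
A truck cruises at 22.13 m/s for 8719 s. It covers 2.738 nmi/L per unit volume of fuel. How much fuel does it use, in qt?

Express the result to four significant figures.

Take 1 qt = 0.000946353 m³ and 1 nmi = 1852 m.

d = v × t = 22.13 × 8719 = 192951 m
2.738 nmi/L → 5.07078×10⁶ m/m³
V = d / (distance per unit fuel) = 192951 / 5.07078×10⁶ = 0.0380515 m³
In qt: 0.0380515 / 0.000946353 = 40.2086 qt

40.21 qt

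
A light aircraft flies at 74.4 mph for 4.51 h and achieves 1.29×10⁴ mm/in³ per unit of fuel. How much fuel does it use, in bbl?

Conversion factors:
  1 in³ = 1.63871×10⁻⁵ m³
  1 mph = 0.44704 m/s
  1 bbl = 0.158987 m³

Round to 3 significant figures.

4.31 bbl

74.4 mph → 33.2598 m/s
4.51 h → 16236 s
d = v × t = 33.2598 × 16236 = 540006 m
1.29×10⁴ mm/in³ → 787205 m/m³
V = d / (distance per unit fuel) = 540006 / 787205 = 0.685979 m³
In bbl: 0.685979 / 0.158987 = 4.31469 bbl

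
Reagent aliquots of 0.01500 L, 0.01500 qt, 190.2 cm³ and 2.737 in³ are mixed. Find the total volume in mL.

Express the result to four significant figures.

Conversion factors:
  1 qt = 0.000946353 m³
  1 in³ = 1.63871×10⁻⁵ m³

264.2 mL

0.01500 L × 0.001 = 1.5×10⁻⁵ m³
0.01500 qt × 0.000946353 = 1.41953×10⁻⁵ m³
190.2 cm³ × 10⁻⁶ = 1.902×10⁻⁴ m³
2.737 in³ × 1.63871×10⁻⁵ = 4.48515×10⁻⁵ m³
Total: 1.5×10⁻⁵ + 1.41953×10⁻⁵ + 1.902×10⁻⁴ + 4.48515×10⁻⁵ = 2.64247×10⁻⁴ m³
In mL: 2.64247×10⁻⁴ / 10⁻⁶ = 264.247 mL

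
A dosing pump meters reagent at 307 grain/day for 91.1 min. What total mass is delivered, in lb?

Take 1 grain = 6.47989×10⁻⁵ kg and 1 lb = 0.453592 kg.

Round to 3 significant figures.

0.00277 lb

307 grain/day → 2.30246×10⁻⁷ kg/s
91.1 min → 5466 s
m = ṁ × t = 2.30246×10⁻⁷ × 5466 = 0.00125852 kg
In lb: 0.00125852 / 0.453592 = 0.00277456 lb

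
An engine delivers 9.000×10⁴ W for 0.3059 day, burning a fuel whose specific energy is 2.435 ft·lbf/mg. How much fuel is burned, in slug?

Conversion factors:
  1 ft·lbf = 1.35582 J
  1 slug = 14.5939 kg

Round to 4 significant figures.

49.37 slug

0.3059 day → 26429.8 s
E = P × t = 90000 × 26429.8 = 2.37868×10⁹ J
2.435 ft·lbf/mg → 3.30142×10⁶ J/kg
m = E / e_s = 2.37868×10⁹ / 3.30142×10⁶ = 720.502 kg
In slug: 720.502 / 14.5939 = 49.3701 slug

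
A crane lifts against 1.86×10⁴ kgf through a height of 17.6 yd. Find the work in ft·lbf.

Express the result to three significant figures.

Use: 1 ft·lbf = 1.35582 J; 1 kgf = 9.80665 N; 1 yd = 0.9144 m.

1.86×10⁴ kgf × 9.80665 = 182404 N
17.6 yd × 0.9144 = 16.0934 m
W = F × d = 182404 N × 16.0934 m = 2.9355×10⁶ J
2.9355×10⁶ J ÷ (1.35582 J/ft·lbf) = 2.16511×10⁶ ft·lbf

2.17×10⁶ ft·lbf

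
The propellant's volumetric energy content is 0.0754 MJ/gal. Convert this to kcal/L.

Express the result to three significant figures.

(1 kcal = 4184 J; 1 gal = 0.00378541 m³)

0.0754 MJ/gal × 1000000 J/MJ ÷ 0.00378541 m³/gal = 1.99186×10⁷ J/m³
1.99186×10⁷ J/m³ ÷ 4184 J/kcal × 0.001 m³/L = 4.76066 kcal/L

4.76 kcal/L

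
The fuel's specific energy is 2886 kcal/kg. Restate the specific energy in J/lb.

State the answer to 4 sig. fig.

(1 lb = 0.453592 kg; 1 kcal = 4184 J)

2886 kcal/kg × 4184 J/kcal = 1.2075×10⁷ J/kg
1.2075×10⁷ J/kg × 0.453592 kg/lb = 5.47712×10⁶ J/lb

5.477×10⁶ J/lb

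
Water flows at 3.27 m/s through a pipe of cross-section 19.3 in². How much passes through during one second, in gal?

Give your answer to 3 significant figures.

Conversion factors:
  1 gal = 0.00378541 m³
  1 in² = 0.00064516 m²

19.3 in² × 0.00064516 = 0.0124516 m²
V = v × A × t = 3.27 m/s × 0.0124516 m² × 1 s = 0.0407167 m³
0.0407167 m³ ÷ (0.00378541 m³/gal) = 10.7562 gal

10.8 gal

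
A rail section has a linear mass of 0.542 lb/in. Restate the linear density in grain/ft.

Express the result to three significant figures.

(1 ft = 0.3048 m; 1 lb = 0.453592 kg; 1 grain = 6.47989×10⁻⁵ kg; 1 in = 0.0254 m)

0.542 lb/in × 0.453592 kg/lb ÷ 0.0254 m/in = 9.67901 kg/m
9.67901 kg/m ÷ 6.47989×10⁻⁵ kg/grain × 0.3048 m/ft = 45528 grain/ft

4.55×10⁴ grain/ft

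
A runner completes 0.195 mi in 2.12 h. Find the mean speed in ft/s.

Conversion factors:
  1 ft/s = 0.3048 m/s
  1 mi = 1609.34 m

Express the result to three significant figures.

0.135 ft/s

0.195 mi × 1609.34 → 313.821 m
2.12 h × 3600 → 7632 s
v = d / t = 313.821 m / 7632 s = 0.0411191 m/s
0.0411191 m/s ÷ (0.3048 m/s/ft/s) = 0.134905 ft/s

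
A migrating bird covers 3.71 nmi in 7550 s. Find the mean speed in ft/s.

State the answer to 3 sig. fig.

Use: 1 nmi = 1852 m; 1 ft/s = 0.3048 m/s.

3.71 nmi × 1852 = 6870.92 m
v = d / t = 6870.92 m / 7550 s = 0.910056 m/s
0.910056 m/s ÷ (0.3048 m/s/ft/s) = 2.98575 ft/s

2.99 ft/s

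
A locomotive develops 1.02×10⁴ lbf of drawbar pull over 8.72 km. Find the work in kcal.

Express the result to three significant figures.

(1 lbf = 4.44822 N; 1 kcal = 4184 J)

1.02×10⁴ lbf × 4.44822 = 45371.8 N
8.72 km × 1000 = 8720 m
W = F × d = 45371.8 N × 8720 m = 3.95642×10⁸ J
3.95642×10⁸ J ÷ (4184 J/kcal) = 94560.7 kcal

9.46×10⁴ kcal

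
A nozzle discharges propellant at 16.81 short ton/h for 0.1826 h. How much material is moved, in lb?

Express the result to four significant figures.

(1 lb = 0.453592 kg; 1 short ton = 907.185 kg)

6139 lb

16.81 short ton/h → 4.23605 kg/s
0.1826 h → 657.36 s
m = ṁ × t = 4.23605 × 657.36 = 2784.61 kg
In lb: 2784.61 / 0.453592 = 6139.02 lb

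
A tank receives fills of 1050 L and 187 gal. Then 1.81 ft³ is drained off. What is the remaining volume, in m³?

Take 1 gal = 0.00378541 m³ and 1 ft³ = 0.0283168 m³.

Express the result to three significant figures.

1050 L × 0.001 = 1.05 m³
187 gal × 0.00378541 = 0.707872 m³
1.81 ft³ × 0.0283168 = 0.0512534 m³
Result: 1.05 + 0.707872 − 0.0512534 = 1.70662 m³

1.71 m³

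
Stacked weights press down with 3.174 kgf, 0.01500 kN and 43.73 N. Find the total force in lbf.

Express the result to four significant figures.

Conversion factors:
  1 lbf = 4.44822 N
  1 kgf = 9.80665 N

20.20 lbf

3.174 kgf × 9.80665 = 31.1263 N
0.01500 kN × 1000 = 15 N
43.73 N (already N)
Combined: 31.1263 + 15 + 43.73 = 89.8563 N
In lbf: 89.8563 / 4.44822 = 20.2005 lbf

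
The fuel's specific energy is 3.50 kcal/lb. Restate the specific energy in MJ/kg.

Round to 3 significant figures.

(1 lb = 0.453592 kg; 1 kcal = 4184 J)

0.0323 MJ/kg

3.50 kcal/lb × 4184 J/kcal ÷ 0.453592 kg/lb = 32284.5 J/kg
32284.5 J/kg ÷ 1000000 J/MJ = 0.0322845 MJ/kg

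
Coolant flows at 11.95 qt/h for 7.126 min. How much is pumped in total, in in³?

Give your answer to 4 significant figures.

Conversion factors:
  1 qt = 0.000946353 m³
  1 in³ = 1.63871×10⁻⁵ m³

81.96 in³

11.95 qt/h → 3.14137×10⁻⁶ m³/s
7.126 min → 427.56 s
V = Q × t = 3.14137×10⁻⁶ × 427.56 = 0.00134312 m³
In in³: 0.00134312 / 1.63871×10⁻⁵ = 81.962 in³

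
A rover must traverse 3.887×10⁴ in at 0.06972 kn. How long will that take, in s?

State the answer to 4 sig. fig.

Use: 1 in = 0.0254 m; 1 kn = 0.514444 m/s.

2.753×10⁴ s

3.887×10⁴ in × 0.0254 → 987.298 m
0.06972 kn × 0.514444 → 0.035867 m/s
t = d / v = 987.298 m / 0.035867 m/s = 27526.6 s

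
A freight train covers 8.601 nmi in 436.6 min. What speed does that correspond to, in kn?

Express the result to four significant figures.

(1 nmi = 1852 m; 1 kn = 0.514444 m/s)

8.601 nmi × 1852 → 15929.1 m
436.6 min × 60 → 26196 s
v = d / t = 15929.1 m / 26196 s = 0.608074 m/s
0.608074 m/s ÷ (0.514444 m/s/kn) = 1.182 kn

1.182 kn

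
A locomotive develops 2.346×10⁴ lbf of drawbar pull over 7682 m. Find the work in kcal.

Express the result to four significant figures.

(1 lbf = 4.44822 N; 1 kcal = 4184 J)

2.346×10⁴ lbf × 4.44822 → 104355 N
W = F × d = 104355 N × 7682 m = 8.01655×10⁸ J
8.01655×10⁸ J ÷ (4184 J/kcal) = 191600 kcal

1.916×10⁵ kcal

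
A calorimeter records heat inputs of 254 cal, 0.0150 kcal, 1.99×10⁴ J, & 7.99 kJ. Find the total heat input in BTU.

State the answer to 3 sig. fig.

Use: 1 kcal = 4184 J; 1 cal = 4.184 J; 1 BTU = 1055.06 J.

27.5 BTU

254 cal × 4.184 = 1062.74 J
0.0150 kcal × 4184 = 62.76 J
1.99×10⁴ J (already J)
7.99 kJ × 1000 = 7990 J
Total: 1062.74 + 62.76 + 19900 + 7990 = 29015.5 J
In BTU: 29015.5 / 1055.06 = 27.5013 BTU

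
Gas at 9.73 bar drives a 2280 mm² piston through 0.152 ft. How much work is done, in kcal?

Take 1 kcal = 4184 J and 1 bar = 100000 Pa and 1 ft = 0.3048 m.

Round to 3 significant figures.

9.73 bar → 973000 Pa
2280 mm² → 0.00228 m²
F = P × A = 973000 × 0.00228 = 2218.44 N
0.152 ft → 0.0463296 m
W = F × d = 2218.44 × 0.0463296 = 102.779 J
In kcal: 102.779 / 4184 = 0.0245648 kcal

0.0246 kcal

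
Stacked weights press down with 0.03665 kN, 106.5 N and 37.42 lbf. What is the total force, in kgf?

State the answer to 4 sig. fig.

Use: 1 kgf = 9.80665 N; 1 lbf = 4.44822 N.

0.03665 kN × 1000 = 36.65 N
106.5 N (already N)
37.42 lbf × 4.44822 = 166.452 N
Total: 36.65 + 106.5 + 166.452 = 309.602 N
In kgf: 309.602 / 9.80665 = 31.5706 kgf

31.57 kgf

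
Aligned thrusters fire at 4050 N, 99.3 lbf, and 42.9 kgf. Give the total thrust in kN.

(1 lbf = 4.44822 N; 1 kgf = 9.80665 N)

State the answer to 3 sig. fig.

4050 N (already N)
99.3 lbf × 4.44822 = 441.708 N
42.9 kgf × 9.80665 = 420.705 N
Combined: 4050 + 441.708 + 420.705 = 4912.41 N
In kN: 4912.41 / 1000 = 4.91241 kN

4.91 kN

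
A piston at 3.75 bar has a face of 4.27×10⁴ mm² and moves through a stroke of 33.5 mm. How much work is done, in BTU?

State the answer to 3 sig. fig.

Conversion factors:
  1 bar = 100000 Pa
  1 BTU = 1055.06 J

3.75 bar → 375000 Pa
4.27×10⁴ mm² → 0.0427 m²
F = P × A = 375000 × 0.0427 = 16012.5 N
33.5 mm → 0.0335 m
W = F × d = 16012.5 × 0.0335 = 536.419 J
In BTU: 536.419 / 1055.06 = 0.508425 BTU

0.508 BTU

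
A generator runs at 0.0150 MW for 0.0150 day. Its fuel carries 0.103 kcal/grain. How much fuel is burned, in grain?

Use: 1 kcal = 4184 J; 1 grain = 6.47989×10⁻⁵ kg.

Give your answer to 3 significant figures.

4.51×10⁴ grain

0.0150 MW → 15000 W
0.0150 day → 1296 s
E = P × t = 15000 × 1296 = 1.944×10⁷ J
0.103 kcal/grain → 6.65061×10⁶ J/kg
m = E / e_s = 1.944×10⁷ / 6.65061×10⁶ = 2.92304 kg
In grain: 2.92304 / 6.47989×10⁻⁵ = 45109.4 grain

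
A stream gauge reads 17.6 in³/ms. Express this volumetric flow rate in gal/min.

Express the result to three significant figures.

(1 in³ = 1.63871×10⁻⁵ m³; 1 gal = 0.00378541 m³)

17.6 in³/ms × 1.63871×10⁻⁵ m³/in³ ÷ 0.001 s/ms = 0.288413 m³/s
0.288413 m³/s ÷ 0.00378541 m³/gal × 60 s/min = 4571.44 gal/min

4570 gal/min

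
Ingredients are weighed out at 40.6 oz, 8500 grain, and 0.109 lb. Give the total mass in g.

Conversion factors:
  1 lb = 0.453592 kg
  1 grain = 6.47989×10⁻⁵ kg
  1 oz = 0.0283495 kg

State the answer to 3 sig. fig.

1750 g

40.6 oz × 0.0283495 → 1.15099 kg
8500 grain × 6.47989×10⁻⁵ → 0.550791 kg
0.109 lb × 0.453592 → 0.0494415 kg
Sum: 1.15099 + 0.550791 + 0.0494415 = 1.75122 kg
In g: 1.75122 / 0.001 = 1751.22 g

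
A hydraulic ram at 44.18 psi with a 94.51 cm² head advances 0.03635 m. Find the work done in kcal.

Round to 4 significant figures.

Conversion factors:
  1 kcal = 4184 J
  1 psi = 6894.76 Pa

0.02501 kcal

44.18 psi → 304610 Pa
94.51 cm² → 0.009451 m²
F = P × A = 304610 × 0.009451 = 2878.87 N
W = F × d = 2878.87 × 0.03635 = 104.647 J
In kcal: 104.647 / 4184 = 0.0250112 kcal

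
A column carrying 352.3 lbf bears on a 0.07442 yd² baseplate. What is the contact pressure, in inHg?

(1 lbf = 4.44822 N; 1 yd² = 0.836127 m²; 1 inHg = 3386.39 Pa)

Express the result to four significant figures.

352.3 lbf × 4.44822 = 1567.11 N
0.07442 yd² × 0.836127 = 0.0622246 m²
P = F / A = 1567.11 N / 0.0622246 m² = 25184.7 Pa
25184.7 Pa ÷ (3386.39 Pa/inHg) = 7.43703 inHg

7.437 inHg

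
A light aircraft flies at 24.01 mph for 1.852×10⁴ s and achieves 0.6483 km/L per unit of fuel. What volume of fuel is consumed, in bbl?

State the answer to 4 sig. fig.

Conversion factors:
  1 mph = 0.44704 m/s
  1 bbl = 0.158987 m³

1.929 bbl

24.01 mph → 10.7334 m/s
d = v × t = 10.7334 × 18520 = 198783 m
0.6483 km/L → 648300 m/m³
V = d / (distance per unit fuel) = 198783 / 648300 = 0.306622 m³
In bbl: 0.306622 / 0.158987 = 1.9286 bbl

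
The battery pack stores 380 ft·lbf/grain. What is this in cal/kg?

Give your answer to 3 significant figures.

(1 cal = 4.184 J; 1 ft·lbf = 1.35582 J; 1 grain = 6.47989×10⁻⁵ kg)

1.90×10⁶ cal/kg

380 ft·lbf/grain × 1.35582 J/ft·lbf ÷ 6.47989×10⁻⁵ kg/grain = 7.95093×10⁶ J/kg
7.95093×10⁶ J/kg ÷ 4.184 J/cal = 1.90032×10⁶ cal/kg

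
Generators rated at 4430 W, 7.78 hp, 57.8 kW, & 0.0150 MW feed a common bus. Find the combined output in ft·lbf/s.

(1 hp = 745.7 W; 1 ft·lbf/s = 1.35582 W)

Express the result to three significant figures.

4430 W (already W)
7.78 hp × 745.7 = 5801.55 W
57.8 kW × 1000 = 57800 W
0.0150 MW × 1000000 = 15000 W
Sum: 4430 + 5801.55 + 57800 + 15000 = 83031.6 W
In ft·lbf/s: 83031.6 / 1.35582 = 61240.9 ft·lbf/s

6.12×10⁴ ft·lbf/s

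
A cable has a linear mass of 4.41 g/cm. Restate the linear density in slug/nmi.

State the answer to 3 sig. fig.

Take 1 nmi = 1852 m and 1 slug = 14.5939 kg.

56.0 slug/nmi

4.41 g/cm × 0.001 kg/g ÷ 0.01 m/cm = 0.441 kg/m
0.441 kg/m ÷ 14.5939 kg/slug × 1852 m/nmi = 55.9639 slug/nmi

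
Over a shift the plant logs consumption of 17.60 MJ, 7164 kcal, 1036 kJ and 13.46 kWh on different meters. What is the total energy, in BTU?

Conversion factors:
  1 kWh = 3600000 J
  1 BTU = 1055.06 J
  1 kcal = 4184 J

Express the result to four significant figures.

17.60 MJ × 1000000 → 1.76×10⁷ J
7164 kcal × 4184 → 2.99742×10⁷ J
1036 kJ × 1000 → 1.036×10⁶ J
13.46 kWh × 3600000 → 4.8456×10⁷ J
Combined: 1.76×10⁷ + 2.99742×10⁷ + 1.036×10⁶ + 4.8456×10⁷ = 9.70662×10⁷ J
In BTU: 9.70662×10⁷ / 1055.06 = 92000.6 BTU

9.200×10⁴ BTU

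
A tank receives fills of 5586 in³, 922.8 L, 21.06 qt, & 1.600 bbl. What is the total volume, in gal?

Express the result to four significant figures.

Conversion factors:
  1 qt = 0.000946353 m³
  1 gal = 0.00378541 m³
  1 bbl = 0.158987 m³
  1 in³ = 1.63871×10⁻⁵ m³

5586 in³ × 1.63871×10⁻⁵ = 0.0915383 m³
922.8 L × 0.001 = 0.9228 m³
21.06 qt × 0.000946353 = 0.0199302 m³
1.600 bbl × 0.158987 = 0.254379 m³
Sum: 0.0915383 + 0.9228 + 0.0199302 + 0.254379 = 1.28865 m³
In gal: 1.28865 / 0.00378541 = 340.425 gal

340.4 gal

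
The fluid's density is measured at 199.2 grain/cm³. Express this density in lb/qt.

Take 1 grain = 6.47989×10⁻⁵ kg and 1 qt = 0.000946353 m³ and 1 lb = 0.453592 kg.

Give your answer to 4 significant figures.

26.93 lb/qt

199.2 grain/cm³ × 6.47989×10⁻⁵ kg/grain ÷ 10⁻⁶ m³/cm³ = 12907.9 kg/m³
12907.9 kg/m³ ÷ 0.453592 kg/lb × 0.000946353 m³/qt = 26.9304 lb/qt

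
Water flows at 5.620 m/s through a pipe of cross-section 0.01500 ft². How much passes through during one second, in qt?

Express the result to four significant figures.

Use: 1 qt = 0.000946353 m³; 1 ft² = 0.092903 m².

8.276 qt

0.01500 ft² × 0.092903 → 0.00139354 m²
V = v × A × t = 5.62 m/s × 0.00139354 m² × 1 s = 0.00783169 m³
0.00783169 m³ ÷ (0.000946353 m³/qt) = 8.27565 qt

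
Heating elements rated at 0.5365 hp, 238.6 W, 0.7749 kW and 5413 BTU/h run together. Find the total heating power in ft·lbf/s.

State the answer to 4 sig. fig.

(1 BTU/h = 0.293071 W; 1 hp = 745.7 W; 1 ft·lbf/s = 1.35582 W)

2213 ft·lbf/s

0.5365 hp × 745.7 → 400.068 W
238.6 W (already W)
0.7749 kW × 1000 → 774.9 W
5413 BTU/h × 0.293071 → 1586.39 W
Sum: 400.068 + 238.6 + 774.9 + 1586.39 = 2999.96 W
In ft·lbf/s: 2999.96 / 1.35582 = 2212.65 ft·lbf/s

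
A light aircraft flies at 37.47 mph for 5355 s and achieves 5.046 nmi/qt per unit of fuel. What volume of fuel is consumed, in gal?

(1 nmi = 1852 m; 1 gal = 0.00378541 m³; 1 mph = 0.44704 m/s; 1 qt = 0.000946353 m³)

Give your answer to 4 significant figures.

2.400 gal

37.47 mph → 16.7506 m/s
d = v × t = 16.7506 × 5355 = 89699.5 m
5.046 nmi/qt → 9.87495×10⁶ m/m³
V = d / (distance per unit fuel) = 89699.5 / 9.87495×10⁶ = 0.00908354 m³
In gal: 0.00908354 / 0.00378541 = 2.39962 gal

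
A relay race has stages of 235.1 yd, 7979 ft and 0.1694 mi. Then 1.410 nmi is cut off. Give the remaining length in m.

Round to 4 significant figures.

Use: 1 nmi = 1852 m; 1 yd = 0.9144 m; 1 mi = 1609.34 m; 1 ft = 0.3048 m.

235.1 yd × 0.9144 = 214.975 m
7979 ft × 0.3048 = 2432 m
0.1694 mi × 1609.34 = 272.622 m
1.410 nmi × 1852 = 2611.32 m
Result: 214.975 + 2432 + 272.622 − 2611.32 = 308.277 m

308.3 m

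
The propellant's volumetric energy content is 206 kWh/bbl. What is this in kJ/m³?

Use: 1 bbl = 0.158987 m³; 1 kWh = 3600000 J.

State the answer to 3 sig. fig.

206 kWh/bbl × 3600000 J/kWh ÷ 0.158987 m³/bbl = 4.66453×10⁹ J/m³
4.66453×10⁹ J/m³ ÷ 1000 J/kJ = 4.66453×10⁶ kJ/m³

4.66×10⁶ kJ/m³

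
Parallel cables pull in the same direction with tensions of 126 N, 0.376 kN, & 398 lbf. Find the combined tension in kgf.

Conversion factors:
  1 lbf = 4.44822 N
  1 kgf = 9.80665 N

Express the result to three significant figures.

232 kgf

126 N (already N)
0.376 kN × 1000 → 376 N
398 lbf × 4.44822 → 1770.39 N
Combined: 126 + 376 + 1770.39 = 2272.39 N
In kgf: 2272.39 / 9.80665 = 231.719 kgf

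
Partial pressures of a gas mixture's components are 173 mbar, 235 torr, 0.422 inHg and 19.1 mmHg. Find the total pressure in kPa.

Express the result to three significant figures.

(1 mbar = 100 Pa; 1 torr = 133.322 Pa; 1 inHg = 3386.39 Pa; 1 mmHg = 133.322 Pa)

173 mbar × 100 → 17300 Pa
235 torr × 133.322 → 31330.7 Pa
0.422 inHg × 3386.39 → 1429.06 Pa
19.1 mmHg × 133.322 → 2546.45 Pa
Combined: 17300 + 31330.7 + 1429.06 + 2546.45 = 52606.2 Pa
In kPa: 52606.2 / 1000 = 52.6062 kPa

52.6 kPa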